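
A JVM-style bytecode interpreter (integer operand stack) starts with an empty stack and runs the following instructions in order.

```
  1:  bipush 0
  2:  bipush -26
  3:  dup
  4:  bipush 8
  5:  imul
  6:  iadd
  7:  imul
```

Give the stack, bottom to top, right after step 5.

bipush 0    [0]
bipush -26  [0, -26]
dup         [0, -26, -26]
bipush 8    [0, -26, -26, 8]
imul        [0, -26, -208]

[0, -26, -208]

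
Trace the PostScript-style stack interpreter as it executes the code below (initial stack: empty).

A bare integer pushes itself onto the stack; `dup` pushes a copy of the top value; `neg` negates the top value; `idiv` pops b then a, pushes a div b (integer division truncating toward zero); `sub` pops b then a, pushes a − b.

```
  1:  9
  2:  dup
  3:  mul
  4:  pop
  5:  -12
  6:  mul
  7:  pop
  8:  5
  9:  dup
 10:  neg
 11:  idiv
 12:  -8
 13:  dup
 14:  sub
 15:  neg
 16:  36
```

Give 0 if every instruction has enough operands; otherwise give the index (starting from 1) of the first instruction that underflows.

6

9   → 9
dup → 9 9
mul → 81
pop → (empty)
-12 → -12
mul  — needs 2 operands, stack has 1 → underflow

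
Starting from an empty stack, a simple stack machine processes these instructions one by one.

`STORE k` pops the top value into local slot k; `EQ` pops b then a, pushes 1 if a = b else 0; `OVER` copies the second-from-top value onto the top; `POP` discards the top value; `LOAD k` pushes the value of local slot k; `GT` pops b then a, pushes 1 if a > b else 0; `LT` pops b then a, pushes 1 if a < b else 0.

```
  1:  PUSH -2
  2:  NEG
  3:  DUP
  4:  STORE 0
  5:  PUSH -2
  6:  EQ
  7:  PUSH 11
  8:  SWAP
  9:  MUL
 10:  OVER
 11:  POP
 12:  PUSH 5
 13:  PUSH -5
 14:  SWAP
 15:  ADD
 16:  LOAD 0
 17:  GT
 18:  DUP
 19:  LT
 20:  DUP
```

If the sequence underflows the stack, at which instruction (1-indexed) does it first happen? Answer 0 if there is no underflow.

10

PUSH -2 -> [-2]
NEG     -> [2]
DUP     -> [2, 2]
STORE 0 -> [2]
PUSH -2 -> [2, -2]
EQ      -> [0]
PUSH 11 -> [0, 11]
SWAP    -> [11, 0]
MUL     -> [0]
OVER  — needs 2 operands, stack has 1 → underflow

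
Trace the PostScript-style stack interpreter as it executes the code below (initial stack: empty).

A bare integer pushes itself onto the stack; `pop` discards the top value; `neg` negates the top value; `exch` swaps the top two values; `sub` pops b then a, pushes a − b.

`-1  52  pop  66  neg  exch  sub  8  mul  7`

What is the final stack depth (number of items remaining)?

2

-1    -1
52    -1 52
pop   -1
66    -1 66
neg   -1 -66
exch  -66 -1
sub   -65
8     -65 8
mul   -520
7     -520 7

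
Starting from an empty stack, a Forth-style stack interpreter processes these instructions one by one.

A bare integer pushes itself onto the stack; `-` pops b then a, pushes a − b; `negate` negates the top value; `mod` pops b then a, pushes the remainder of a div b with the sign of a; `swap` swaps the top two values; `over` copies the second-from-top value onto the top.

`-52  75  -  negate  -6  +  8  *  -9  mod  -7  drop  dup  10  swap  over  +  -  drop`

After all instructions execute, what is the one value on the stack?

-52    -> -52
75     -> -52 75
-      -> -127
negate -> 127
-6     -> 127 -6
+      -> 121
8      -> 121 8
*      -> 968
-9     -> 968 -9
mod    -> 5
-7     -> 5 -7
drop   -> 5
dup    -> 5 5
10     -> 5 5 10
swap   -> 5 10 5
over   -> 5 10 5 10
+      -> 5 10 15
-      -> 5 -5
drop   -> 5

5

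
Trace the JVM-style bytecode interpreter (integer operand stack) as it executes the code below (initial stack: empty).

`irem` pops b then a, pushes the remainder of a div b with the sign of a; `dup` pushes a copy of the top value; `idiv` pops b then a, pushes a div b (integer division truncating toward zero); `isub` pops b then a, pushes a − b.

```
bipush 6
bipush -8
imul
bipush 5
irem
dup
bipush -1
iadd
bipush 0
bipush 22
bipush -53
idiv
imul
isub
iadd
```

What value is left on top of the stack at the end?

-7

bipush 6   : [6]
bipush -8  : [6, -8]
imul       : [-48]
bipush 5   : [-48, 5]
irem       : [-3]
dup        : [-3, -3]
bipush -1  : [-3, -3, -1]
iadd       : [-3, -4]
bipush 0   : [-3, -4, 0]
bipush 22  : [-3, -4, 0, 22]
bipush -53 : [-3, -4, 0, 22, -53]
idiv       : [-3, -4, 0, 0]
imul       : [-3, -4, 0]
isub       : [-3, -4]
iadd       : [-7]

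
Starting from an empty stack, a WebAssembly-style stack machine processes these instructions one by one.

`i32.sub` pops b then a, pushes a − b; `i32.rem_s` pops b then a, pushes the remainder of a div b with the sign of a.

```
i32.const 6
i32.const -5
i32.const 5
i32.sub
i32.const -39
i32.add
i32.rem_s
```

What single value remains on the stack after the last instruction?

i32.const 6   : [6]
i32.const -5  : [6, -5]
i32.const 5   : [6, -5, 5]
i32.sub       : [6, -10]
i32.const -39 : [6, -10, -39]
i32.add       : [6, -49]
i32.rem_s     : [6]

6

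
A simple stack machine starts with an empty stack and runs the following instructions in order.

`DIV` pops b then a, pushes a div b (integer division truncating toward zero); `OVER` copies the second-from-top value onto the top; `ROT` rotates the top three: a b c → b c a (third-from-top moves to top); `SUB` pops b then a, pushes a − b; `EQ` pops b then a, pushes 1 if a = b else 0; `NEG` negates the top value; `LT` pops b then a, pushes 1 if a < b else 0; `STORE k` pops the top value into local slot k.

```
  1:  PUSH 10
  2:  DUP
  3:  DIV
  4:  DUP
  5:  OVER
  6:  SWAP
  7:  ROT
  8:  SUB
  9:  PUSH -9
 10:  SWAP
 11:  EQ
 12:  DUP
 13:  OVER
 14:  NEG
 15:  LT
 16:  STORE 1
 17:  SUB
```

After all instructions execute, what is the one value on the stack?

PUSH 10  10
DUP      10 10
DIV      1
DUP      1 1
OVER     1 1 1
SWAP     1 1 1
ROT      1 1 1
SUB      1 0
PUSH -9  1 0 -9
SWAP     1 -9 0
EQ       1 0
DUP      1 0 0
OVER     1 0 0 0
NEG      1 0 0 0
LT       1 0 0
STORE 1  1 0
SUB      1

1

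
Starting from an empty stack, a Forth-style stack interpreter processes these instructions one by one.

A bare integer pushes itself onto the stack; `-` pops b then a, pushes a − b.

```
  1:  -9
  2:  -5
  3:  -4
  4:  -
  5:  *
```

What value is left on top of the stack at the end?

-9 → -9
-5 → -9 -5
-4 → -9 -5 -4
-  → -9 -1
*  → 9

9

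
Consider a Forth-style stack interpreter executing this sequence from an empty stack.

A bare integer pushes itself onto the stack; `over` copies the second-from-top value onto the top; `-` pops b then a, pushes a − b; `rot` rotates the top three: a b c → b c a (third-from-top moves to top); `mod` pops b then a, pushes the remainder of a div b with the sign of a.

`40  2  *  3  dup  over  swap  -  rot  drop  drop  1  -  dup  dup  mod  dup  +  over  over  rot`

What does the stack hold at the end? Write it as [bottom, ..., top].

40   → [40]
2    → [40, 2]
*    → [80]
3    → [80, 3]
dup  → [80, 3, 3]
over → [80, 3, 3, 3]
swap → [80, 3, 3, 3]
-    → [80, 3, 0]
rot  → [3, 0, 80]
drop → [3, 0]
drop → [3]
1    → [3, 1]
-    → [2]
dup  → [2, 2]
dup  → [2, 2, 2]
mod  → [2, 0]
dup  → [2, 0, 0]
+    → [2, 0]
over → [2, 0, 2]
over → [2, 0, 2, 0]
rot  → [2, 2, 0, 0]

[2, 2, 0, 0]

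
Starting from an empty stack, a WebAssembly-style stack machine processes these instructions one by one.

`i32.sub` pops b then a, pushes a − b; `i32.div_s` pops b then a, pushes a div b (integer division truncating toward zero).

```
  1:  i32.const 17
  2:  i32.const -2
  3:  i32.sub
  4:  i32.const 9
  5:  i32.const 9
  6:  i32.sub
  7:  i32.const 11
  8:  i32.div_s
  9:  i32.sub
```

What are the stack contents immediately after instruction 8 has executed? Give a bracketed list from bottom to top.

i32.const 17 : [17]
i32.const -2 : [17, -2]
i32.sub      : [19]
i32.const 9  : [19, 9]
i32.const 9  : [19, 9, 9]
i32.sub      : [19, 0]
i32.const 11 : [19, 0, 11]
i32.div_s    : [19, 0]

[19, 0]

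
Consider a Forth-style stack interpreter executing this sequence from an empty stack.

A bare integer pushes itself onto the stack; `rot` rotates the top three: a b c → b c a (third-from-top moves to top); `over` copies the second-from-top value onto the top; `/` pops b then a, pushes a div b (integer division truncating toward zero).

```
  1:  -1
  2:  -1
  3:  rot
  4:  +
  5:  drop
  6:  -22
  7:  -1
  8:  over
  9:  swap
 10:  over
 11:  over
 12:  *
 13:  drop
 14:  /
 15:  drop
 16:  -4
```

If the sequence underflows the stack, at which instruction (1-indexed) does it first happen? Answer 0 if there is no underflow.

3

-1 -> [-1]
-1 -> [-1, -1]
rot  — needs 3 operands, stack has 2 → underflow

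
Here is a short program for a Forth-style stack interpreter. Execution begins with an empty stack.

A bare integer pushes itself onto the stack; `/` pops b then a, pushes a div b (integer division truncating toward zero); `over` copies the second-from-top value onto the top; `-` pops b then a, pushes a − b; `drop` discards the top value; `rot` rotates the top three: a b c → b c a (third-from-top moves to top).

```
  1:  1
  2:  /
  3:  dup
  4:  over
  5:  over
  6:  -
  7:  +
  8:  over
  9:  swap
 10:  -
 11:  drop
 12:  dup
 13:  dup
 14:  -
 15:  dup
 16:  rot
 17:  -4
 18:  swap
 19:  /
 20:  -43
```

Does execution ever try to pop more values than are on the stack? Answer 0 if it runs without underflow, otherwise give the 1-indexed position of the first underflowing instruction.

2

1 -> 1
/  — needs 2 operands, stack has 1 → underflow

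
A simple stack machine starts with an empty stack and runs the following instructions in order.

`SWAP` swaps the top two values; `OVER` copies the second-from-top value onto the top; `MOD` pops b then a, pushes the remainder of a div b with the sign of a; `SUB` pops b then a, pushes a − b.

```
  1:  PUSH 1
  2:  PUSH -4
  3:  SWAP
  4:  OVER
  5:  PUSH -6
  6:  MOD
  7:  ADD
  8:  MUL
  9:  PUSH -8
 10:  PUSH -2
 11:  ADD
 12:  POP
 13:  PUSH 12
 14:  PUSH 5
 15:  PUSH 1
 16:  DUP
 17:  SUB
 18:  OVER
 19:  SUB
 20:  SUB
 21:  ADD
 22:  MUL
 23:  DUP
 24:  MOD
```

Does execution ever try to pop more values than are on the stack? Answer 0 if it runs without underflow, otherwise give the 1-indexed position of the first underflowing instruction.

PUSH 1   1
PUSH -4  1 -4
SWAP     -4 1
OVER     -4 1 -4
PUSH -6  -4 1 -4 -6
MOD      -4 1 -4
ADD      -4 -3
MUL      12
PUSH -8  12 -8
PUSH -2  12 -8 -2
ADD      12 -10
POP      12
PUSH 12  12 12
PUSH 5   12 12 5
PUSH 1   12 12 5 1
DUP      12 12 5 1 1
SUB      12 12 5 0
OVER     12 12 5 0 5
SUB      12 12 5 -5
SUB      12 12 10
ADD      12 22
MUL      264
DUP      264 264
MOD      0

0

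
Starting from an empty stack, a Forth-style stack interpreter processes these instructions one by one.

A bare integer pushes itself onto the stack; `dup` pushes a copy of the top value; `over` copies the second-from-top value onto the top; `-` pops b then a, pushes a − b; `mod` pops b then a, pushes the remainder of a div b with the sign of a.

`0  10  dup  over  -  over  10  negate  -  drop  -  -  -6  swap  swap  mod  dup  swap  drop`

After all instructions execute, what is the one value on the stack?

0      -> [0]
10     -> [0, 10]
dup    -> [0, 10, 10]
over   -> [0, 10, 10, 10]
-      -> [0, 10, 0]
over   -> [0, 10, 0, 10]
10     -> [0, 10, 0, 10, 10]
negate -> [0, 10, 0, 10, -10]
-      -> [0, 10, 0, 20]
drop   -> [0, 10, 0]
-      -> [0, 10]
-      -> [-10]
-6     -> [-10, -6]
swap   -> [-6, -10]
swap   -> [-10, -6]
mod    -> [-4]
dup    -> [-4, -4]
swap   -> [-4, -4]
drop   -> [-4]

-4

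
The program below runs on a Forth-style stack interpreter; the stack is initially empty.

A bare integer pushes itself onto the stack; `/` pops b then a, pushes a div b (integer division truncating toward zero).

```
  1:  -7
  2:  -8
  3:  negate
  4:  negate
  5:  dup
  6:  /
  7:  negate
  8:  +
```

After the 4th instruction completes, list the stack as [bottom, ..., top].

-7     : [-7]
-8     : [-7, -8]
negate : [-7, 8]
negate : [-7, -8]

[-7, -8]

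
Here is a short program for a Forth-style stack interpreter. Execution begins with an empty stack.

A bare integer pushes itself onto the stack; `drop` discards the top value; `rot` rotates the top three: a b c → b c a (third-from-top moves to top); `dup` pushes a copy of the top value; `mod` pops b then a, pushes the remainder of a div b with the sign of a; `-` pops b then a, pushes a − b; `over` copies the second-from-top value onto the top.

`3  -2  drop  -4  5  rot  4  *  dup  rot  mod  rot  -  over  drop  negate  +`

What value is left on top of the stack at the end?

6

3      → [3]
-2     → [3, -2]
drop   → [3]
-4     → [3, -4]
5      → [3, -4, 5]
rot    → [-4, 5, 3]
4      → [-4, 5, 3, 4]
*      → [-4, 5, 12]
dup    → [-4, 5, 12, 12]
rot    → [-4, 12, 12, 5]
mod    → [-4, 12, 2]
rot    → [12, 2, -4]
-      → [12, 6]
over   → [12, 6, 12]
drop   → [12, 6]
negate → [12, -6]
+      → [6]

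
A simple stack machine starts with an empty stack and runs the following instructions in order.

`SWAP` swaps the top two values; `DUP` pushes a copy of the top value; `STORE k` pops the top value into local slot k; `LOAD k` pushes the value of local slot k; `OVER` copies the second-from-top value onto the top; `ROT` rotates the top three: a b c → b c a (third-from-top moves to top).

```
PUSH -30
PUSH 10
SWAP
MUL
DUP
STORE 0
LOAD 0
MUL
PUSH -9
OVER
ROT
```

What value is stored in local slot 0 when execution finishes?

PUSH -30  [-30]
PUSH 10   [-30, 10]
SWAP      [10, -30]
MUL       [-300]
DUP       [-300, -300]
STORE 0   [-300]
LOAD 0    [-300, -300]
MUL       [90000]
PUSH -9   [90000, -9]
OVER      [90000, -9, 90000]
ROT       [-9, 90000, 90000]

-300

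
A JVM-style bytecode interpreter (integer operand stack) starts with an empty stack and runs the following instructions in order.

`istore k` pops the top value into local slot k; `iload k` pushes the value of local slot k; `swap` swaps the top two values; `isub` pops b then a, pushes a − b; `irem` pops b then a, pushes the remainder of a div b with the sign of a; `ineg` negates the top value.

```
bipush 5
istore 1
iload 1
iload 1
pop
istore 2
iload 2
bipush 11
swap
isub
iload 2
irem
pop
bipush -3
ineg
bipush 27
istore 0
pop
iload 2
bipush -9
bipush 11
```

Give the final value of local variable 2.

bipush 5  → [5]
istore 1  → []
iload 1   → [5]
iload 1   → [5, 5]
pop       → [5]
istore 2  → []
iload 2   → [5]
bipush 11 → [5, 11]
swap      → [11, 5]
isub      → [6]
iload 2   → [6, 5]
irem      → [1]
pop       → []
bipush -3 → [-3]
ineg      → [3]
bipush 27 → [3, 27]
istore 0  → [3]
pop       → []
iload 2   → [5]
bipush -9 → [5, -9]
bipush 11 → [5, -9, 11]

5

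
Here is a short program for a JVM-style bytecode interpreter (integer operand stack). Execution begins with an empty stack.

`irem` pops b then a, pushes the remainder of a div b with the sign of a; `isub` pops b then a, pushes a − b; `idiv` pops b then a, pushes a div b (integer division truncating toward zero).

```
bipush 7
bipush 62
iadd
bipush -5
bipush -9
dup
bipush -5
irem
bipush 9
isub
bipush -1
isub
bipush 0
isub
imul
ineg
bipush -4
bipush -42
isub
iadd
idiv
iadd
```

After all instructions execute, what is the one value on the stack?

bipush 7   : 7
bipush 62  : 7 62
iadd       : 69
bipush -5  : 69 -5
bipush -9  : 69 -5 -9
dup        : 69 -5 -9 -9
bipush -5  : 69 -5 -9 -9 -5
irem       : 69 -5 -9 -4
bipush 9   : 69 -5 -9 -4 9
isub       : 69 -5 -9 -13
bipush -1  : 69 -5 -9 -13 -1
isub       : 69 -5 -9 -12
bipush 0   : 69 -5 -9 -12 0
isub       : 69 -5 -9 -12
imul       : 69 -5 108
ineg       : 69 -5 -108
bipush -4  : 69 -5 -108 -4
bipush -42 : 69 -5 -108 -4 -42
isub       : 69 -5 -108 38
iadd       : 69 -5 -70
idiv       : 69 0
iadd       : 69

69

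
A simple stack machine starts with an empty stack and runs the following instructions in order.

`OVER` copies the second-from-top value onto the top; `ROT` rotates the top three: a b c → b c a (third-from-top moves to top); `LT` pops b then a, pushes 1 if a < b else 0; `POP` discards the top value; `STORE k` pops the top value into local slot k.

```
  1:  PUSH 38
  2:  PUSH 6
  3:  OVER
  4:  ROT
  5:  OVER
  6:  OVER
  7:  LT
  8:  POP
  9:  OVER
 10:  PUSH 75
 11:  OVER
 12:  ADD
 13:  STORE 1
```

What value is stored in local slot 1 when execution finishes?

113

PUSH 38 : 38
PUSH 6  : 38 6
OVER    : 38 6 38
ROT     : 6 38 38
OVER    : 6 38 38 38
OVER    : 6 38 38 38 38
LT      : 6 38 38 0
POP     : 6 38 38
OVER    : 6 38 38 38
PUSH 75 : 6 38 38 38 75
OVER    : 6 38 38 38 75 38
ADD     : 6 38 38 38 113
STORE 1 : 6 38 38 38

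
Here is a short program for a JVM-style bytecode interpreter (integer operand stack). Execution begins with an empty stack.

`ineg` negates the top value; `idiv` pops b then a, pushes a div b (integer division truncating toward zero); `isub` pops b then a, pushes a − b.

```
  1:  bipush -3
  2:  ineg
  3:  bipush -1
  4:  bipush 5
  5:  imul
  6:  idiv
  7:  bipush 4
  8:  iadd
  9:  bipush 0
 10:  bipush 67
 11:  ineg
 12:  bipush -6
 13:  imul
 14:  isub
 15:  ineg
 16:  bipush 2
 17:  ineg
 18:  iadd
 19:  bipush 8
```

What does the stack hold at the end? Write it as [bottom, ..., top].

[4, 400, 8]

bipush -3 → [-3]
ineg      → [3]
bipush -1 → [3, -1]
bipush 5  → [3, -1, 5]
imul      → [3, -5]
idiv      → [0]
bipush 4  → [0, 4]
iadd      → [4]
bipush 0  → [4, 0]
bipush 67 → [4, 0, 67]
ineg      → [4, 0, -67]
bipush -6 → [4, 0, -67, -6]
imul      → [4, 0, 402]
isub      → [4, -402]
ineg      → [4, 402]
bipush 2  → [4, 402, 2]
ineg      → [4, 402, -2]
iadd      → [4, 400]
bipush 8  → [4, 400, 8]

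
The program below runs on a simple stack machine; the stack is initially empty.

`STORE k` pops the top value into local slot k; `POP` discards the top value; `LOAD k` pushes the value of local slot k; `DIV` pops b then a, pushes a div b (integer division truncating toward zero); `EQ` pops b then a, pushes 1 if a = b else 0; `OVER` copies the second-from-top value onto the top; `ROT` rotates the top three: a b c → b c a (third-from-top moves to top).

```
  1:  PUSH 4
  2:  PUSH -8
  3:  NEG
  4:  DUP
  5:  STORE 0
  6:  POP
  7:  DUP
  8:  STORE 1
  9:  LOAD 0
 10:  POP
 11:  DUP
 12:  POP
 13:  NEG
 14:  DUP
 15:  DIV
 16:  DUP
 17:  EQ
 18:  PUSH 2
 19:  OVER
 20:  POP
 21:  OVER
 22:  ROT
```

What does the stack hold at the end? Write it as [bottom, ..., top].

[2, 1, 1]

PUSH 4  : 4
PUSH -8 : 4 -8
NEG     : 4 8
DUP     : 4 8 8
STORE 0 : 4 8
POP     : 4
DUP     : 4 4
STORE 1 : 4
LOAD 0  : 4 8
POP     : 4
DUP     : 4 4
POP     : 4
NEG     : -4
DUP     : -4 -4
DIV     : 1
DUP     : 1 1
EQ      : 1
PUSH 2  : 1 2
OVER    : 1 2 1
POP     : 1 2
OVER    : 1 2 1
ROT     : 2 1 1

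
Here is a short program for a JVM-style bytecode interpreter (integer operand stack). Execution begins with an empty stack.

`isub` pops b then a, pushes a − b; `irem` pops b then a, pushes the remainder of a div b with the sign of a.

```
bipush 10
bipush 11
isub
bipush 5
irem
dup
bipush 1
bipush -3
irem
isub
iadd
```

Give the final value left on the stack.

bipush 10 -> [10]
bipush 11 -> [10, 11]
isub      -> [-1]
bipush 5  -> [-1, 5]
irem      -> [-1]
dup       -> [-1, -1]
bipush 1  -> [-1, -1, 1]
bipush -3 -> [-1, -1, 1, -3]
irem      -> [-1, -1, 1]
isub      -> [-1, -2]
iadd      -> [-3]

-3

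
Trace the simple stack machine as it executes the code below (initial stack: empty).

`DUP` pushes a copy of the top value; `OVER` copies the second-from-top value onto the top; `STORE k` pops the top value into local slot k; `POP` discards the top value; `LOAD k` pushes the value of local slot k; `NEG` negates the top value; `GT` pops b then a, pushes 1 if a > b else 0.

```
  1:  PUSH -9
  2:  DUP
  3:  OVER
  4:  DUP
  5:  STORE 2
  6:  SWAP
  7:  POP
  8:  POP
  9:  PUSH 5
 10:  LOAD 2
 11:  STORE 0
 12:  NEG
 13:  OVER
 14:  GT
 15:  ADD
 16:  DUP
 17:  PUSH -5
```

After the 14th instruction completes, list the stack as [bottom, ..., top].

PUSH -9  [-9]
DUP      [-9, -9]
OVER     [-9, -9, -9]
DUP      [-9, -9, -9, -9]
STORE 2  [-9, -9, -9]
SWAP     [-9, -9, -9]
POP      [-9, -9]
POP      [-9]
PUSH 5   [-9, 5]
LOAD 2   [-9, 5, -9]
STORE 0  [-9, 5]
NEG      [-9, -5]
OVER     [-9, -5, -9]
GT       [-9, 1]

[-9, 1]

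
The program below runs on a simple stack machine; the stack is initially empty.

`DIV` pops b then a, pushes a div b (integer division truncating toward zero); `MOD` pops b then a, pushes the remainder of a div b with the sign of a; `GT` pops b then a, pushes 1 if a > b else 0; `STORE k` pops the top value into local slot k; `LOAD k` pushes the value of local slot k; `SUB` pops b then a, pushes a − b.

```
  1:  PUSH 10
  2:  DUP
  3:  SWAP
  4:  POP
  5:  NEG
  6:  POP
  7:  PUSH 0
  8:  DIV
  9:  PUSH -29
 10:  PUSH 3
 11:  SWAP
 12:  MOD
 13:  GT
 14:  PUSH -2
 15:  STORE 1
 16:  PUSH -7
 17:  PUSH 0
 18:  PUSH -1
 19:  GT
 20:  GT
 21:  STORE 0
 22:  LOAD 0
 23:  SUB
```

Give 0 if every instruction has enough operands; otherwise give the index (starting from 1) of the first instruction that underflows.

PUSH 10 → [10]
DUP     → [10, 10]
SWAP    → [10, 10]
POP     → [10]
NEG     → [-10]
POP     → []
PUSH 0  → [0]
DIV  — needs 2 operands, stack has 1 → underflow

8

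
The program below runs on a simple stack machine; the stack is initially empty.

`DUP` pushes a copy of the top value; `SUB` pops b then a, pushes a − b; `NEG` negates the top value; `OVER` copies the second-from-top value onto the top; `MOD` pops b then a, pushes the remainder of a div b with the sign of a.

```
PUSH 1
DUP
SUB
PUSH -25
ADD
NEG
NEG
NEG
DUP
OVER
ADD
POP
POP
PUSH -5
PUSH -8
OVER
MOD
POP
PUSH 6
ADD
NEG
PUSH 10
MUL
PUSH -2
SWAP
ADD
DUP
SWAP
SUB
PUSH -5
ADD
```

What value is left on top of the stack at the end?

PUSH 1   → 1
DUP      → 1 1
SUB      → 0
PUSH -25 → 0 -25
ADD      → -25
NEG      → 25
NEG      → -25
NEG      → 25
DUP      → 25 25
OVER     → 25 25 25
ADD      → 25 50
POP      → 25
POP      → (empty)
PUSH -5  → -5
PUSH -8  → -5 -8
OVER     → -5 -8 -5
MOD      → -5 -3
POP      → -5
PUSH 6   → -5 6
ADD      → 1
NEG      → -1
PUSH 10  → -1 10
MUL      → -10
PUSH -2  → -10 -2
SWAP     → -2 -10
ADD      → -12
DUP      → -12 -12
SWAP     → -12 -12
SUB      → 0
PUSH -5  → 0 -5
ADD      → -5

-5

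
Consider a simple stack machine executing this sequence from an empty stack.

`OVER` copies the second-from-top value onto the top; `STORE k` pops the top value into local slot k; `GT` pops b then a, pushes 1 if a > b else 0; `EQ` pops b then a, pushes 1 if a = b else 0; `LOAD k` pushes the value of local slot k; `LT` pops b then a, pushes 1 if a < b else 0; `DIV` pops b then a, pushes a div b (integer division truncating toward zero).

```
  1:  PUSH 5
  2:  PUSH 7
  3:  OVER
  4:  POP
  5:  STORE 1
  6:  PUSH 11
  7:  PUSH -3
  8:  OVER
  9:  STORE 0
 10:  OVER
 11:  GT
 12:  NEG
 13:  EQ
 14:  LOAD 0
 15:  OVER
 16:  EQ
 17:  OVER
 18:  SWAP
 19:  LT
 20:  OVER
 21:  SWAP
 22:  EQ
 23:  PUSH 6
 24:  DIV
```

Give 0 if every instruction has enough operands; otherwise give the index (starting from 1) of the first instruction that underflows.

PUSH 5  : 5
PUSH 7  : 5 7
OVER    : 5 7 5
POP     : 5 7
STORE 1 : 5
PUSH 11 : 5 11
PUSH -3 : 5 11 -3
OVER    : 5 11 -3 11
STORE 0 : 5 11 -3
OVER    : 5 11 -3 11
GT      : 5 11 0
NEG     : 5 11 0
EQ      : 5 0
LOAD 0  : 5 0 11
OVER    : 5 0 11 0
EQ      : 5 0 0
OVER    : 5 0 0 0
SWAP    : 5 0 0 0
LT      : 5 0 0
OVER    : 5 0 0 0
SWAP    : 5 0 0 0
EQ      : 5 0 1
PUSH 6  : 5 0 1 6
DIV     : 5 0 0

0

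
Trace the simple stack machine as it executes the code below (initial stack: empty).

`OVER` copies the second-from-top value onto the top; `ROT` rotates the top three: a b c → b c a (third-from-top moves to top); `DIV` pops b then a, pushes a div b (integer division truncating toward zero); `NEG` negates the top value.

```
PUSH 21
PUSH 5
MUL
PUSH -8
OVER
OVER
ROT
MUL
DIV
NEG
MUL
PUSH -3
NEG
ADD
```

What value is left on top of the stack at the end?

-102

PUSH 21 -> [21]
PUSH 5  -> [21, 5]
MUL     -> [105]
PUSH -8 -> [105, -8]
OVER    -> [105, -8, 105]
OVER    -> [105, -8, 105, -8]
ROT     -> [105, 105, -8, -8]
MUL     -> [105, 105, 64]
DIV     -> [105, 1]
NEG     -> [105, -1]
MUL     -> [-105]
PUSH -3 -> [-105, -3]
NEG     -> [-105, 3]
ADD     -> [-102]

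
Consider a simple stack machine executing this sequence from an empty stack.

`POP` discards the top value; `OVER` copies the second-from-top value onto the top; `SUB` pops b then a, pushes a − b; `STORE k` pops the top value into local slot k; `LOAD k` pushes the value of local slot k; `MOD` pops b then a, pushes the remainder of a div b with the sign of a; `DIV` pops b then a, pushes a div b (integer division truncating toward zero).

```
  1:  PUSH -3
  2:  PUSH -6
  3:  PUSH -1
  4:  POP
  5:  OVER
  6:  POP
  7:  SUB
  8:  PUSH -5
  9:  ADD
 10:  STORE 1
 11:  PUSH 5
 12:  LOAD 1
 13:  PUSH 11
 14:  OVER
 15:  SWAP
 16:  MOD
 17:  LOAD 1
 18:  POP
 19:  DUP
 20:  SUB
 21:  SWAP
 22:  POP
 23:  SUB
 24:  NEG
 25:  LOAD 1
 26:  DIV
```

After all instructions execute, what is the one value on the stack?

PUSH -3  [-3]
PUSH -6  [-3, -6]
PUSH -1  [-3, -6, -1]
POP      [-3, -6]
OVER     [-3, -6, -3]
POP      [-3, -6]
SUB      [3]
PUSH -5  [3, -5]
ADD      [-2]
STORE 1  []
PUSH 5   [5]
LOAD 1   [5, -2]
PUSH 11  [5, -2, 11]
OVER     [5, -2, 11, -2]
SWAP     [5, -2, -2, 11]
MOD      [5, -2, -2]
LOAD 1   [5, -2, -2, -2]
POP      [5, -2, -2]
DUP      [5, -2, -2, -2]
SUB      [5, -2, 0]
SWAP     [5, 0, -2]
POP      [5, 0]
SUB      [5]
NEG      [-5]
LOAD 1   [-5, -2]
DIV      [2]

2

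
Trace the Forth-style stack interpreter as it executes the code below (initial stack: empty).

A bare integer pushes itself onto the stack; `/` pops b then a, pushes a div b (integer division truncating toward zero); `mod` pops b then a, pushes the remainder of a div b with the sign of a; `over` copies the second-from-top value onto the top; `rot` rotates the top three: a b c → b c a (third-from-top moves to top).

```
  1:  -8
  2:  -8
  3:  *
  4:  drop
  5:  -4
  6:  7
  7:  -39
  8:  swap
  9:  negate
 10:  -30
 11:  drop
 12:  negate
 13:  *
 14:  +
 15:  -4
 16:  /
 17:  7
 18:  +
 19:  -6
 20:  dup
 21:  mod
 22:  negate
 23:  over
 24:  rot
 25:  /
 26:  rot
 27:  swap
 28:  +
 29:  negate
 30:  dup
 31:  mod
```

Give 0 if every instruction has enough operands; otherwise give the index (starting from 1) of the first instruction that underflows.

26

-8      -8
-8      -8 -8
*       64
drop    (empty)
-4      -4
7       -4 7
-39     -4 7 -39
swap    -4 -39 7
negate  -4 -39 -7
-30     -4 -39 -7 -30
drop    -4 -39 -7
negate  -4 -39 7
*       -4 -273
+       -277
-4      -277 -4
/       69
7       69 7
+       76
-6      76 -6
dup     76 -6 -6
mod     76 0
negate  76 0
over    76 0 76
rot     0 76 76
/       0 1
rot  — needs 3 operands, stack has 2 → underflow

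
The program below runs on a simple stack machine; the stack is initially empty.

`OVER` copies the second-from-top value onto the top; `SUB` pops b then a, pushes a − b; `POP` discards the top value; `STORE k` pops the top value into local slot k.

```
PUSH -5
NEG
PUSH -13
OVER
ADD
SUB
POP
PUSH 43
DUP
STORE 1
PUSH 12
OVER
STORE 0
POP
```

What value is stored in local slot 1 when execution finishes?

PUSH -5  : -5
NEG      : 5
PUSH -13 : 5 -13
OVER     : 5 -13 5
ADD      : 5 -8
SUB      : 13
POP      : (empty)
PUSH 43  : 43
DUP      : 43 43
STORE 1  : 43
PUSH 12  : 43 12
OVER     : 43 12 43
STORE 0  : 43 12
POP      : 43

43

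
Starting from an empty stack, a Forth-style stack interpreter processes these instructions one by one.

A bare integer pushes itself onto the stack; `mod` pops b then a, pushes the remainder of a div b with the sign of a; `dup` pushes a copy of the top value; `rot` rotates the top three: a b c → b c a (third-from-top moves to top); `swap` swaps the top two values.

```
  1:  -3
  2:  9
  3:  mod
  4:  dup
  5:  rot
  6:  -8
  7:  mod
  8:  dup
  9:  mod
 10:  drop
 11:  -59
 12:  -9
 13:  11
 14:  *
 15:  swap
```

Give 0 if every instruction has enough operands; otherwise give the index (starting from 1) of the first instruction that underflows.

5

-3   -3
9    -3 9
mod  -3
dup  -3 -3
rot  — needs 3 operands, stack has 2 → underflow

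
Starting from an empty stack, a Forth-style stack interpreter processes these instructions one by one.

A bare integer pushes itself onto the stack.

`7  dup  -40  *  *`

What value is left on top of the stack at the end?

-1960

7    [7]
dup  [7, 7]
-40  [7, 7, -40]
*    [7, -280]
*    [-1960]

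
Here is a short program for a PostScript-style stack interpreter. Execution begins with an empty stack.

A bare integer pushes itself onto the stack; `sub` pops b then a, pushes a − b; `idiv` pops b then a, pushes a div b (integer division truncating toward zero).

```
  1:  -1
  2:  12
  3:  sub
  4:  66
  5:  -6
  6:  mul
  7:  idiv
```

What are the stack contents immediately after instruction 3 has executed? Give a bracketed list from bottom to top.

[-13]

-1  → [-1]
12  → [-1, 12]
sub → [-13]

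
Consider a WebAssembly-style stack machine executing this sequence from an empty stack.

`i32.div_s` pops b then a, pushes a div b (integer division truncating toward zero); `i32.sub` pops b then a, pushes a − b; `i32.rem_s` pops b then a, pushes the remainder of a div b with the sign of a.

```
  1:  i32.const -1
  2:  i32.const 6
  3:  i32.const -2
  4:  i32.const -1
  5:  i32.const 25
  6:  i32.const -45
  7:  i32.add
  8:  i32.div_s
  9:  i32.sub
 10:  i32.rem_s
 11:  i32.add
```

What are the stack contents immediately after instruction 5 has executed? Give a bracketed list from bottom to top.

i32.const -1 -> -1
i32.const 6  -> -1 6
i32.const -2 -> -1 6 -2
i32.const -1 -> -1 6 -2 -1
i32.const 25 -> -1 6 -2 -1 25

[-1, 6, -2, -1, 25]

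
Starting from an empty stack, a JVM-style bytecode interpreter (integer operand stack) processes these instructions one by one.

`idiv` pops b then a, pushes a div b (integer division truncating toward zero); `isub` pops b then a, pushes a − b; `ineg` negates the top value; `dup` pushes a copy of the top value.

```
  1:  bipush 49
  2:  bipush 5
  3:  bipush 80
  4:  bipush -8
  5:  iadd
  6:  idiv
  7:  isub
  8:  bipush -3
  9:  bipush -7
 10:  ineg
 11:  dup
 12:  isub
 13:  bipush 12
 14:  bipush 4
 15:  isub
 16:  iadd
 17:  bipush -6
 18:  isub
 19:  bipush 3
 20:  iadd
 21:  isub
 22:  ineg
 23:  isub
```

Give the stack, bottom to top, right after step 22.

[49, 20]

bipush 49 -> [49]
bipush 5  -> [49, 5]
bipush 80 -> [49, 5, 80]
bipush -8 -> [49, 5, 80, -8]
iadd      -> [49, 5, 72]
idiv      -> [49, 0]
isub      -> [49]
bipush -3 -> [49, -3]
bipush -7 -> [49, -3, -7]
ineg      -> [49, -3, 7]
dup       -> [49, -3, 7, 7]
isub      -> [49, -3, 0]
bipush 12 -> [49, -3, 0, 12]
bipush 4  -> [49, -3, 0, 12, 4]
isub      -> [49, -3, 0, 8]
iadd      -> [49, -3, 8]
bipush -6 -> [49, -3, 8, -6]
isub      -> [49, -3, 14]
bipush 3  -> [49, -3, 14, 3]
iadd      -> [49, -3, 17]
isub      -> [49, -20]
ineg      -> [49, 20]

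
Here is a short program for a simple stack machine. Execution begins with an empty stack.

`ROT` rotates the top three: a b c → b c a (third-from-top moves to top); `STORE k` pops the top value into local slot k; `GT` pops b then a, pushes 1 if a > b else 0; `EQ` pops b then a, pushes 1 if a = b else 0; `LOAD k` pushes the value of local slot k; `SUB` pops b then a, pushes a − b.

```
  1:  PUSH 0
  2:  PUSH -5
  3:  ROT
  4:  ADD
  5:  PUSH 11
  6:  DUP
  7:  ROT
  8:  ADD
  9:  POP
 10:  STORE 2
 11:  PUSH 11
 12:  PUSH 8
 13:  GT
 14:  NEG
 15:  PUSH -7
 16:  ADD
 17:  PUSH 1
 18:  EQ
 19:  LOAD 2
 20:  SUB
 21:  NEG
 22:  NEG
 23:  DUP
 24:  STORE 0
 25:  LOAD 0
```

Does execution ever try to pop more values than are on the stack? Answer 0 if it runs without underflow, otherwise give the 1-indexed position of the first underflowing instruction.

PUSH 0  -> 0
PUSH -5 -> 0 -5
ROT  — needs 3 operands, stack has 2 → underflow

3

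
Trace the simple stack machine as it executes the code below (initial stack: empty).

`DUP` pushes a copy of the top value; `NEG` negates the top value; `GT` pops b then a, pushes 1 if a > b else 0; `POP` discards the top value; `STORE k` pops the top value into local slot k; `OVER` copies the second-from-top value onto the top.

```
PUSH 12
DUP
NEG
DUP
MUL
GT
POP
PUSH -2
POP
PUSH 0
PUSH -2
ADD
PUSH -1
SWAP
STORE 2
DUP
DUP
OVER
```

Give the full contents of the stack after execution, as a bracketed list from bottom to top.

[-1, -1, -1, -1]

PUSH 12  12
DUP      12 12
NEG      12 -12
DUP      12 -12 -12
MUL      12 144
GT       0
POP      (empty)
PUSH -2  -2
POP      (empty)
PUSH 0   0
PUSH -2  0 -2
ADD      -2
PUSH -1  -2 -1
SWAP     -1 -2
STORE 2  -1
DUP      -1 -1
DUP      -1 -1 -1
OVER     -1 -1 -1 -1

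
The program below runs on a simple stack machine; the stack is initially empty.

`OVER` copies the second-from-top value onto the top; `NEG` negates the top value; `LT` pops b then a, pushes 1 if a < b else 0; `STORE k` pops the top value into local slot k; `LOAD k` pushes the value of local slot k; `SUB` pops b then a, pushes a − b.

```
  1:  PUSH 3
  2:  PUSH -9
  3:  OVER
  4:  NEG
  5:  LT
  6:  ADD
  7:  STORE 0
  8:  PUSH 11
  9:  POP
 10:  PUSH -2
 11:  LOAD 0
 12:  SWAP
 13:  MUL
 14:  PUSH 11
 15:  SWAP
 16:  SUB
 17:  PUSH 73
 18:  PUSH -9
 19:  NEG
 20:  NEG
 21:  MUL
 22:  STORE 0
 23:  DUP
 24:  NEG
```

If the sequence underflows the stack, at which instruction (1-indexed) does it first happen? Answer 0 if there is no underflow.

0

PUSH 3  : [3]
PUSH -9 : [3, -9]
OVER    : [3, -9, 3]
NEG     : [3, -9, -3]
LT      : [3, 1]
ADD     : [4]
STORE 0 : []
PUSH 11 : [11]
POP     : []
PUSH -2 : [-2]
LOAD 0  : [-2, 4]
SWAP    : [4, -2]
MUL     : [-8]
PUSH 11 : [-8, 11]
SWAP    : [11, -8]
SUB     : [19]
PUSH 73 : [19, 73]
PUSH -9 : [19, 73, -9]
NEG     : [19, 73, 9]
NEG     : [19, 73, -9]
MUL     : [19, -657]
STORE 0 : [19]
DUP     : [19, 19]
NEG     : [19, -19]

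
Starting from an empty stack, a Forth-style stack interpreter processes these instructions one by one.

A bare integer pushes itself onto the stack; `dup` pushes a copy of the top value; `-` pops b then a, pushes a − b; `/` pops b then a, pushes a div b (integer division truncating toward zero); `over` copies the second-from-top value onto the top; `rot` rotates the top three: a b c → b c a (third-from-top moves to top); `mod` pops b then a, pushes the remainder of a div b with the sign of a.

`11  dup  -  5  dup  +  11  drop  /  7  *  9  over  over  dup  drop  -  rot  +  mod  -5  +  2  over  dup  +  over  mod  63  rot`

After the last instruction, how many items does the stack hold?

11   -> 11
dup  -> 11 11
-    -> 0
5    -> 0 5
dup  -> 0 5 5
+    -> 0 10
11   -> 0 10 11
drop -> 0 10
/    -> 0
7    -> 0 7
*    -> 0
9    -> 0 9
over -> 0 9 0
over -> 0 9 0 9
dup  -> 0 9 0 9 9
drop -> 0 9 0 9
-    -> 0 9 -9
rot  -> 9 -9 0
+    -> 9 -9
mod  -> 0
-5   -> 0 -5
+    -> -5
2    -> -5 2
over -> -5 2 -5
dup  -> -5 2 -5 -5
+    -> -5 2 -10
over -> -5 2 -10 2
mod  -> -5 2 0
63   -> -5 2 0 63
rot  -> -5 0 63 2

4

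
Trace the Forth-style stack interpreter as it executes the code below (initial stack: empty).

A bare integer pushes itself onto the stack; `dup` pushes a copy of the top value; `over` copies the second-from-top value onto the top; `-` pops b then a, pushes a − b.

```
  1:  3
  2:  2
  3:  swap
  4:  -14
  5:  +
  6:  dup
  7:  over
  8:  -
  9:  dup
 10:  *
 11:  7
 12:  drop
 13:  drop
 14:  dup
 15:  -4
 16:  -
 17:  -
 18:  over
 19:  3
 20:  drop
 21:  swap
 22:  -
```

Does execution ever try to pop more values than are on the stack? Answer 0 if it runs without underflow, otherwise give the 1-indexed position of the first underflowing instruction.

3    : 3
2    : 3 2
swap : 2 3
-14  : 2 3 -14
+    : 2 -11
dup  : 2 -11 -11
over : 2 -11 -11 -11
-    : 2 -11 0
dup  : 2 -11 0 0
*    : 2 -11 0
7    : 2 -11 0 7
drop : 2 -11 0
drop : 2 -11
dup  : 2 -11 -11
-4   : 2 -11 -11 -4
-    : 2 -11 -7
-    : 2 -4
over : 2 -4 2
3    : 2 -4 2 3
drop : 2 -4 2
swap : 2 2 -4
-    : 2 6

0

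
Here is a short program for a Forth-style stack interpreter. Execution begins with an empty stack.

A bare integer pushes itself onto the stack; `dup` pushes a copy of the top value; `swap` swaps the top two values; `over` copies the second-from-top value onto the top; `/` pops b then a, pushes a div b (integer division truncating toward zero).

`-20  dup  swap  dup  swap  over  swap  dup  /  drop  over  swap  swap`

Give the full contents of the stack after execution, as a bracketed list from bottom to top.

[-20, -20, -20, -20]

-20  : -20
dup  : -20 -20
swap : -20 -20
dup  : -20 -20 -20
swap : -20 -20 -20
over : -20 -20 -20 -20
swap : -20 -20 -20 -20
dup  : -20 -20 -20 -20 -20
/    : -20 -20 -20 1
drop : -20 -20 -20
over : -20 -20 -20 -20
swap : -20 -20 -20 -20
swap : -20 -20 -20 -20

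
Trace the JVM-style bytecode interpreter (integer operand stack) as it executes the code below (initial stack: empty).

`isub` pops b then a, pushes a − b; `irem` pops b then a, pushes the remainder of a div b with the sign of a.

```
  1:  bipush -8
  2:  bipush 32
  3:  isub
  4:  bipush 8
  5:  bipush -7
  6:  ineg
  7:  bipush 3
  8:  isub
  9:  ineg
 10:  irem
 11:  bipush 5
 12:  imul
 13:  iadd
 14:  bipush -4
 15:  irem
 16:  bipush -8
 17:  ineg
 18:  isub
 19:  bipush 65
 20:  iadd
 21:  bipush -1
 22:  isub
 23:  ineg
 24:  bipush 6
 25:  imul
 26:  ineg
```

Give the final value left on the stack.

bipush -8 → [-8]
bipush 32 → [-8, 32]
isub      → [-40]
bipush 8  → [-40, 8]
bipush -7 → [-40, 8, -7]
ineg      → [-40, 8, 7]
bipush 3  → [-40, 8, 7, 3]
isub      → [-40, 8, 4]
ineg      → [-40, 8, -4]
irem      → [-40, 0]
bipush 5  → [-40, 0, 5]
imul      → [-40, 0]
iadd      → [-40]
bipush -4 → [-40, -4]
irem      → [0]
bipush -8 → [0, -8]
ineg      → [0, 8]
isub      → [-8]
bipush 65 → [-8, 65]
iadd      → [57]
bipush -1 → [57, -1]
isub      → [58]
ineg      → [-58]
bipush 6  → [-58, 6]
imul      → [-348]
ineg      → [348]

348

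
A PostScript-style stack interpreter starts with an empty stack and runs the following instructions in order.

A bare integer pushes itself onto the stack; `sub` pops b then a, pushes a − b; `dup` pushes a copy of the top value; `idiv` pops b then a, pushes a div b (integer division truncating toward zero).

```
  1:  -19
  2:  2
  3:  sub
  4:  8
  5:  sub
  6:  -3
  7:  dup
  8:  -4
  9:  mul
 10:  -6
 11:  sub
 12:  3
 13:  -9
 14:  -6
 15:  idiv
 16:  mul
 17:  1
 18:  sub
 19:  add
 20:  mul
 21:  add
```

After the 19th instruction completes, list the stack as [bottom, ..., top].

[-29, -3, 20]

-19  : -19
2    : -19 2
sub  : -21
8    : -21 8
sub  : -29
-3   : -29 -3
dup  : -29 -3 -3
-4   : -29 -3 -3 -4
mul  : -29 -3 12
-6   : -29 -3 12 -6
sub  : -29 -3 18
3    : -29 -3 18 3
-9   : -29 -3 18 3 -9
-6   : -29 -3 18 3 -9 -6
idiv : -29 -3 18 3 1
mul  : -29 -3 18 3
1    : -29 -3 18 3 1
sub  : -29 -3 18 2
add  : -29 -3 20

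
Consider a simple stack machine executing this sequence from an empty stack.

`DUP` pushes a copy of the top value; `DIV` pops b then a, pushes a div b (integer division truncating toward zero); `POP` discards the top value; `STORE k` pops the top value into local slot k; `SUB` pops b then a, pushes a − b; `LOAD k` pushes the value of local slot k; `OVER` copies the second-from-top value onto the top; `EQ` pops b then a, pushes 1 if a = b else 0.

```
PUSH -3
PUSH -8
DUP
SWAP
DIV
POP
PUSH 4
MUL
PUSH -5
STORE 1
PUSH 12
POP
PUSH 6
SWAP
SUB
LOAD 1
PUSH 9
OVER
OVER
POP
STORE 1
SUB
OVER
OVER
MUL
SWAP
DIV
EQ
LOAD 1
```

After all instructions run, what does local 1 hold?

-5

PUSH -3 → -3
PUSH -8 → -3 -8
DUP     → -3 -8 -8
SWAP    → -3 -8 -8
DIV     → -3 1
POP     → -3
PUSH 4  → -3 4
MUL     → -12
PUSH -5 → -12 -5
STORE 1 → -12
PUSH 12 → -12 12
POP     → -12
PUSH 6  → -12 6
SWAP    → 6 -12
SUB     → 18
LOAD 1  → 18 -5
PUSH 9  → 18 -5 9
OVER    → 18 -5 9 -5
OVER    → 18 -5 9 -5 9
POP     → 18 -5 9 -5
STORE 1 → 18 -5 9
SUB     → 18 -14
OVER    → 18 -14 18
OVER    → 18 -14 18 -14
MUL     → 18 -14 -252
SWAP    → 18 -252 -14
DIV     → 18 18
EQ      → 1
LOAD 1  → 1 -5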